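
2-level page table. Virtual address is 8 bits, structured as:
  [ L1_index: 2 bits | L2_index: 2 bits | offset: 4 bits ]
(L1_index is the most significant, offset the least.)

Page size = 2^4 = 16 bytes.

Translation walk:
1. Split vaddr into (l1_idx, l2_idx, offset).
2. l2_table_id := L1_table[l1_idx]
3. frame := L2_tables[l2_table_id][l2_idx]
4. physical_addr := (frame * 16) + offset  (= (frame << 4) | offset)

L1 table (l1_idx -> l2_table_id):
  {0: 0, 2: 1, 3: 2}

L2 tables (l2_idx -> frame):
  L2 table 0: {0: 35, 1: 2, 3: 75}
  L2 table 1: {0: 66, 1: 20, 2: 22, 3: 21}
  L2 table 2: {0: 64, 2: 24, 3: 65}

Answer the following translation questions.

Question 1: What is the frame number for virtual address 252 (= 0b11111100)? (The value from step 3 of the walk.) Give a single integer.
Answer: 65

Derivation:
vaddr = 252: l1_idx=3, l2_idx=3
L1[3] = 2; L2[2][3] = 65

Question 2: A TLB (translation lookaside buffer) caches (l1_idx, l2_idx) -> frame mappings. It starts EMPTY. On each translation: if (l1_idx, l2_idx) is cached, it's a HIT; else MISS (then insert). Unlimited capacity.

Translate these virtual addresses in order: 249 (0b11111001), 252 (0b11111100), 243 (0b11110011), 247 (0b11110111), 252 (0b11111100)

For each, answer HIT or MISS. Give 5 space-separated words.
vaddr=249: (3,3) not in TLB -> MISS, insert
vaddr=252: (3,3) in TLB -> HIT
vaddr=243: (3,3) in TLB -> HIT
vaddr=247: (3,3) in TLB -> HIT
vaddr=252: (3,3) in TLB -> HIT

Answer: MISS HIT HIT HIT HIT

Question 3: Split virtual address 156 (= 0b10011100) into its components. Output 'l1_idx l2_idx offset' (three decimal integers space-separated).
Answer: 2 1 12

Derivation:
vaddr = 156 = 0b10011100
  top 2 bits -> l1_idx = 2
  next 2 bits -> l2_idx = 1
  bottom 4 bits -> offset = 12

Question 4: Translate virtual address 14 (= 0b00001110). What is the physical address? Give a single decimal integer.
Answer: 574

Derivation:
vaddr = 14 = 0b00001110
Split: l1_idx=0, l2_idx=0, offset=14
L1[0] = 0
L2[0][0] = 35
paddr = 35 * 16 + 14 = 574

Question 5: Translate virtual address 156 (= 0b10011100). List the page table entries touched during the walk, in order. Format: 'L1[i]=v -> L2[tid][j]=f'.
vaddr = 156 = 0b10011100
Split: l1_idx=2, l2_idx=1, offset=12

Answer: L1[2]=1 -> L2[1][1]=20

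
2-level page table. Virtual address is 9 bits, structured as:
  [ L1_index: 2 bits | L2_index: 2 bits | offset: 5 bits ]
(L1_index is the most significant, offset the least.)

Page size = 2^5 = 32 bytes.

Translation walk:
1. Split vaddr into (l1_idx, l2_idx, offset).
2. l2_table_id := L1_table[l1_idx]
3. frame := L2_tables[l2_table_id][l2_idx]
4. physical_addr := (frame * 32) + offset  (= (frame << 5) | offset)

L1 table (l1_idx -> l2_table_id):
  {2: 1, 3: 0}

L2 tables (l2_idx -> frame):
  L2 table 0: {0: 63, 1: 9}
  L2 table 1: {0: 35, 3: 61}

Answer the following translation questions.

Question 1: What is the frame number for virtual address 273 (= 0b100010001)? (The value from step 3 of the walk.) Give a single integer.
Answer: 35

Derivation:
vaddr = 273: l1_idx=2, l2_idx=0
L1[2] = 1; L2[1][0] = 35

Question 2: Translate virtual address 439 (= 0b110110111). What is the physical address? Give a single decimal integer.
Answer: 311

Derivation:
vaddr = 439 = 0b110110111
Split: l1_idx=3, l2_idx=1, offset=23
L1[3] = 0
L2[0][1] = 9
paddr = 9 * 32 + 23 = 311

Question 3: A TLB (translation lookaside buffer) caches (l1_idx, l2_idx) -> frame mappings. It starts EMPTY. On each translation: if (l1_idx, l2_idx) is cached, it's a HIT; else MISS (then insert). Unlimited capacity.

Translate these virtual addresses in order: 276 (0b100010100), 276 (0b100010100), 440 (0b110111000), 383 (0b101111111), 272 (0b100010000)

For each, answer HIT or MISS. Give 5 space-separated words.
Answer: MISS HIT MISS MISS HIT

Derivation:
vaddr=276: (2,0) not in TLB -> MISS, insert
vaddr=276: (2,0) in TLB -> HIT
vaddr=440: (3,1) not in TLB -> MISS, insert
vaddr=383: (2,3) not in TLB -> MISS, insert
vaddr=272: (2,0) in TLB -> HIT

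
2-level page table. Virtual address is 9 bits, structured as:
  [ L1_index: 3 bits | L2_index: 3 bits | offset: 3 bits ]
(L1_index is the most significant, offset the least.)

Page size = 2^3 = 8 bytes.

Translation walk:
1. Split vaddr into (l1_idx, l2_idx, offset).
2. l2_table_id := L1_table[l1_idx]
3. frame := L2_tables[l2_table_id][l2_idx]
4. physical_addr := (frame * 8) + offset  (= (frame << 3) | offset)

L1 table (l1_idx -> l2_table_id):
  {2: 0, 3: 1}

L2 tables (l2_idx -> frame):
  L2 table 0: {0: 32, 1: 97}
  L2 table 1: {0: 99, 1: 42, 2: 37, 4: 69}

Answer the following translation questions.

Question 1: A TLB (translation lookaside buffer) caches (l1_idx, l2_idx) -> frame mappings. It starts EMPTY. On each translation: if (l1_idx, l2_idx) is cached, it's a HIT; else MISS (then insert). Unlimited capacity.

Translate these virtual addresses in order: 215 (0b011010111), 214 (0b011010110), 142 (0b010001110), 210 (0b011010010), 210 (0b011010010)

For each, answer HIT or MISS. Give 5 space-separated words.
vaddr=215: (3,2) not in TLB -> MISS, insert
vaddr=214: (3,2) in TLB -> HIT
vaddr=142: (2,1) not in TLB -> MISS, insert
vaddr=210: (3,2) in TLB -> HIT
vaddr=210: (3,2) in TLB -> HIT

Answer: MISS HIT MISS HIT HIT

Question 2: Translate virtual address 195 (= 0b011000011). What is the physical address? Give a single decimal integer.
vaddr = 195 = 0b011000011
Split: l1_idx=3, l2_idx=0, offset=3
L1[3] = 1
L2[1][0] = 99
paddr = 99 * 8 + 3 = 795

Answer: 795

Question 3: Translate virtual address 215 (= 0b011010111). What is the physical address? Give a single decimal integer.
vaddr = 215 = 0b011010111
Split: l1_idx=3, l2_idx=2, offset=7
L1[3] = 1
L2[1][2] = 37
paddr = 37 * 8 + 7 = 303

Answer: 303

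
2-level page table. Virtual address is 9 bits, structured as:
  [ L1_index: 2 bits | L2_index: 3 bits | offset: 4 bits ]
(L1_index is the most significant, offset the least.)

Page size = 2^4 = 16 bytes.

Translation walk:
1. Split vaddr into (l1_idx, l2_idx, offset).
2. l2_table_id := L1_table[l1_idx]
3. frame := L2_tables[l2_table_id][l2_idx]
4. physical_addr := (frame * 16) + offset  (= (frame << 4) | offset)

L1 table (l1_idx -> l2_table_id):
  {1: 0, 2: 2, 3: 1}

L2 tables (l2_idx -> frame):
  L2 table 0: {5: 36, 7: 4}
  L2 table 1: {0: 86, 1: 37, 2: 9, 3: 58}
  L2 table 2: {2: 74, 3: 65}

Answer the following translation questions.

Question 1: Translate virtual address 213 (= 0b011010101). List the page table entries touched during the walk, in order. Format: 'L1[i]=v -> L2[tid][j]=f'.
Answer: L1[1]=0 -> L2[0][5]=36

Derivation:
vaddr = 213 = 0b011010101
Split: l1_idx=1, l2_idx=5, offset=5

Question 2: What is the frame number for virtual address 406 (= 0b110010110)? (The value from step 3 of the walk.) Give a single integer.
Answer: 37

Derivation:
vaddr = 406: l1_idx=3, l2_idx=1
L1[3] = 1; L2[1][1] = 37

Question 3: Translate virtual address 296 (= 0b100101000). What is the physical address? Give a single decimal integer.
Answer: 1192

Derivation:
vaddr = 296 = 0b100101000
Split: l1_idx=2, l2_idx=2, offset=8
L1[2] = 2
L2[2][2] = 74
paddr = 74 * 16 + 8 = 1192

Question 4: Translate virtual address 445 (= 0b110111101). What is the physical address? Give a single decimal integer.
vaddr = 445 = 0b110111101
Split: l1_idx=3, l2_idx=3, offset=13
L1[3] = 1
L2[1][3] = 58
paddr = 58 * 16 + 13 = 941

Answer: 941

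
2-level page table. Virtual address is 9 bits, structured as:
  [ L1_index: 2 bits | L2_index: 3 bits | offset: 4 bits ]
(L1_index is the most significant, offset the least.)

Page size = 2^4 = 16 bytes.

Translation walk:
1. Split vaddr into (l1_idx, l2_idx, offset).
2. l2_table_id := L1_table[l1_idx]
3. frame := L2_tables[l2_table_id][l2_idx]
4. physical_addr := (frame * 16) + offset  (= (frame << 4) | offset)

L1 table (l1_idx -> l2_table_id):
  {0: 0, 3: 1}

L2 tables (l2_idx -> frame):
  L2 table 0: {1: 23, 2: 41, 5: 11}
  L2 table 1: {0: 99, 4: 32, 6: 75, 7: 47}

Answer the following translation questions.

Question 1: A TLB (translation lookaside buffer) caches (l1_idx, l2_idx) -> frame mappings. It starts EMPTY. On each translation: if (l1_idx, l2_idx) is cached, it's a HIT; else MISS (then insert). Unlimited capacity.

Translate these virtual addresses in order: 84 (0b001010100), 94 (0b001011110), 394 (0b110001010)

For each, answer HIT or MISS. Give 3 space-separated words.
vaddr=84: (0,5) not in TLB -> MISS, insert
vaddr=94: (0,5) in TLB -> HIT
vaddr=394: (3,0) not in TLB -> MISS, insert

Answer: MISS HIT MISS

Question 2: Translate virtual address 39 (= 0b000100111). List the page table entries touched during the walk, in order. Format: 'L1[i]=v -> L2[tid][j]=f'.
vaddr = 39 = 0b000100111
Split: l1_idx=0, l2_idx=2, offset=7

Answer: L1[0]=0 -> L2[0][2]=41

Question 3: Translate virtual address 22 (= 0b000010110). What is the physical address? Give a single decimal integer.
Answer: 374

Derivation:
vaddr = 22 = 0b000010110
Split: l1_idx=0, l2_idx=1, offset=6
L1[0] = 0
L2[0][1] = 23
paddr = 23 * 16 + 6 = 374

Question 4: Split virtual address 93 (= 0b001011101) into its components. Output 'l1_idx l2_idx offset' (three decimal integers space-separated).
vaddr = 93 = 0b001011101
  top 2 bits -> l1_idx = 0
  next 3 bits -> l2_idx = 5
  bottom 4 bits -> offset = 13

Answer: 0 5 13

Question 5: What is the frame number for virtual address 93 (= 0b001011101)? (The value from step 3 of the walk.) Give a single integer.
vaddr = 93: l1_idx=0, l2_idx=5
L1[0] = 0; L2[0][5] = 11

Answer: 11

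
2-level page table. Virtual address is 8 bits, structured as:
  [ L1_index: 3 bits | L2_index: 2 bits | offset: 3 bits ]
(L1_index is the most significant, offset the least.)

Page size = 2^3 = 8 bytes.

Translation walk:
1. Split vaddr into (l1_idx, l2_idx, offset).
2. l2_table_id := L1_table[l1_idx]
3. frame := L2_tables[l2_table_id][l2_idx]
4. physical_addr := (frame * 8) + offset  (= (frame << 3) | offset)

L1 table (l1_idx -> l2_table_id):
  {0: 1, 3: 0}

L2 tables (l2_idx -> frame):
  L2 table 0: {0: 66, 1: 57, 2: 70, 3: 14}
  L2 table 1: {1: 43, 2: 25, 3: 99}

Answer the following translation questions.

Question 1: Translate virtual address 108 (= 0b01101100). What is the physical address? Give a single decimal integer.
Answer: 460

Derivation:
vaddr = 108 = 0b01101100
Split: l1_idx=3, l2_idx=1, offset=4
L1[3] = 0
L2[0][1] = 57
paddr = 57 * 8 + 4 = 460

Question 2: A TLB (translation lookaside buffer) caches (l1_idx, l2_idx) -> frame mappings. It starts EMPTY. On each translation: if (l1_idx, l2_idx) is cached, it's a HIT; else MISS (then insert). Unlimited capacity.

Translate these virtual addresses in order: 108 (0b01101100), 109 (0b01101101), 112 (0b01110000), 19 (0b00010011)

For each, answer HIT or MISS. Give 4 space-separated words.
Answer: MISS HIT MISS MISS

Derivation:
vaddr=108: (3,1) not in TLB -> MISS, insert
vaddr=109: (3,1) in TLB -> HIT
vaddr=112: (3,2) not in TLB -> MISS, insert
vaddr=19: (0,2) not in TLB -> MISS, insert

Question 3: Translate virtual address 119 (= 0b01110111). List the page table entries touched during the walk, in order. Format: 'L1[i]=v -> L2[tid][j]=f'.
Answer: L1[3]=0 -> L2[0][2]=70

Derivation:
vaddr = 119 = 0b01110111
Split: l1_idx=3, l2_idx=2, offset=7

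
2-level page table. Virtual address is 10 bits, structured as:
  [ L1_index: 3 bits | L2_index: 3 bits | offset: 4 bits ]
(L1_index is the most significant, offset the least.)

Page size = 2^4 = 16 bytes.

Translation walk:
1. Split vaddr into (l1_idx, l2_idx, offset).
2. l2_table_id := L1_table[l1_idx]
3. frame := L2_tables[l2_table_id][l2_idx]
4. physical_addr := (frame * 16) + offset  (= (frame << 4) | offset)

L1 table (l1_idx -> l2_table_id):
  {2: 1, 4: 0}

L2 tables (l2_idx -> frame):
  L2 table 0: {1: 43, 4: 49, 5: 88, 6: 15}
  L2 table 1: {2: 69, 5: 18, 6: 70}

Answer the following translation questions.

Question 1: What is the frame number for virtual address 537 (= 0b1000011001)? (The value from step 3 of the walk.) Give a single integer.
vaddr = 537: l1_idx=4, l2_idx=1
L1[4] = 0; L2[0][1] = 43

Answer: 43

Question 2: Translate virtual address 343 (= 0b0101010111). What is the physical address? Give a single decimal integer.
vaddr = 343 = 0b0101010111
Split: l1_idx=2, l2_idx=5, offset=7
L1[2] = 1
L2[1][5] = 18
paddr = 18 * 16 + 7 = 295

Answer: 295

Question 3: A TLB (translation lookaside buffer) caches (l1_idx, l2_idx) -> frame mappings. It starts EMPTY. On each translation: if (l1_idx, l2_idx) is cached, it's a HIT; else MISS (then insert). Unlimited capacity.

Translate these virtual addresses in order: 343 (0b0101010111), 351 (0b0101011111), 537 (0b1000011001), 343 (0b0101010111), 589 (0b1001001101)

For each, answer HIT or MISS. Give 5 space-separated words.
Answer: MISS HIT MISS HIT MISS

Derivation:
vaddr=343: (2,5) not in TLB -> MISS, insert
vaddr=351: (2,5) in TLB -> HIT
vaddr=537: (4,1) not in TLB -> MISS, insert
vaddr=343: (2,5) in TLB -> HIT
vaddr=589: (4,4) not in TLB -> MISS, insert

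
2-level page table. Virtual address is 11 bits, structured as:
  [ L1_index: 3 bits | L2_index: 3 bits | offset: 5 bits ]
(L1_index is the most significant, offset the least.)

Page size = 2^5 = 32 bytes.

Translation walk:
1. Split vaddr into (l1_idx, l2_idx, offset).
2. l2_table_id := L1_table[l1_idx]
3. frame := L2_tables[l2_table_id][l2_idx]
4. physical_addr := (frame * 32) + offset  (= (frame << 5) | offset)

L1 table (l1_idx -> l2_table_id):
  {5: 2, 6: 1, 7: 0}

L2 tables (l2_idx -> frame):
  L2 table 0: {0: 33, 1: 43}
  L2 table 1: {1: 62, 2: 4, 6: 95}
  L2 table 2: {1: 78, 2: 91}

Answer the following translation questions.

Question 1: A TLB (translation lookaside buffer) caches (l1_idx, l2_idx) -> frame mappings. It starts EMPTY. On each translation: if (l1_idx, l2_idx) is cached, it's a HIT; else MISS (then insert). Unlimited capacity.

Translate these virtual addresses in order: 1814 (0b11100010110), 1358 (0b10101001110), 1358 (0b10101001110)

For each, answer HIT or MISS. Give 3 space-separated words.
vaddr=1814: (7,0) not in TLB -> MISS, insert
vaddr=1358: (5,2) not in TLB -> MISS, insert
vaddr=1358: (5,2) in TLB -> HIT

Answer: MISS MISS HIT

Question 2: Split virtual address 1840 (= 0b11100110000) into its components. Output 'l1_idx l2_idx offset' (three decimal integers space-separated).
vaddr = 1840 = 0b11100110000
  top 3 bits -> l1_idx = 7
  next 3 bits -> l2_idx = 1
  bottom 5 bits -> offset = 16

Answer: 7 1 16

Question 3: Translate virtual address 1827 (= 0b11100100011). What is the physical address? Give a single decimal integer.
vaddr = 1827 = 0b11100100011
Split: l1_idx=7, l2_idx=1, offset=3
L1[7] = 0
L2[0][1] = 43
paddr = 43 * 32 + 3 = 1379

Answer: 1379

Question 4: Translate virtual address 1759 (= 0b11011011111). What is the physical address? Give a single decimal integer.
Answer: 3071

Derivation:
vaddr = 1759 = 0b11011011111
Split: l1_idx=6, l2_idx=6, offset=31
L1[6] = 1
L2[1][6] = 95
paddr = 95 * 32 + 31 = 3071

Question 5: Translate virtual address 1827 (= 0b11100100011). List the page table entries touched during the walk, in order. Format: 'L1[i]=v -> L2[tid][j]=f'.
vaddr = 1827 = 0b11100100011
Split: l1_idx=7, l2_idx=1, offset=3

Answer: L1[7]=0 -> L2[0][1]=43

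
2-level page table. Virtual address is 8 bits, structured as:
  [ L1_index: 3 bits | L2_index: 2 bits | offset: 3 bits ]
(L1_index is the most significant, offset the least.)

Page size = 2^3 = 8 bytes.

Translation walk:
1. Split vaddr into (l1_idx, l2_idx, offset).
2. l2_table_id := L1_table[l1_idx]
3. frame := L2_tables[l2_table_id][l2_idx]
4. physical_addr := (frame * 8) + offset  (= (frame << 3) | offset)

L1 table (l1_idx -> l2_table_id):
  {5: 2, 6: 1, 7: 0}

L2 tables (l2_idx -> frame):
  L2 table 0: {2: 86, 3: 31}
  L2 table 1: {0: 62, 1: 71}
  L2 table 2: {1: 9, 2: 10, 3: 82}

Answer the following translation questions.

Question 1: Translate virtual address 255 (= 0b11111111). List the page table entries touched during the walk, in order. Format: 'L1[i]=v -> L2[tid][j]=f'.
Answer: L1[7]=0 -> L2[0][3]=31

Derivation:
vaddr = 255 = 0b11111111
Split: l1_idx=7, l2_idx=3, offset=7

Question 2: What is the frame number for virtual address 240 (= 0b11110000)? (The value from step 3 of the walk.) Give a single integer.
vaddr = 240: l1_idx=7, l2_idx=2
L1[7] = 0; L2[0][2] = 86

Answer: 86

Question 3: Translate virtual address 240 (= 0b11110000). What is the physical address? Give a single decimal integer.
Answer: 688

Derivation:
vaddr = 240 = 0b11110000
Split: l1_idx=7, l2_idx=2, offset=0
L1[7] = 0
L2[0][2] = 86
paddr = 86 * 8 + 0 = 688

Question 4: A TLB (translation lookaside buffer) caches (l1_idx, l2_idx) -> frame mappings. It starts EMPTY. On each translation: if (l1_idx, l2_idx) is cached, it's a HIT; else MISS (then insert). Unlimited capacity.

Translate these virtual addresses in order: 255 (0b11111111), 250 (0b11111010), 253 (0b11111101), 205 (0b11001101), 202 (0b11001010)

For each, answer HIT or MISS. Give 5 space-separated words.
vaddr=255: (7,3) not in TLB -> MISS, insert
vaddr=250: (7,3) in TLB -> HIT
vaddr=253: (7,3) in TLB -> HIT
vaddr=205: (6,1) not in TLB -> MISS, insert
vaddr=202: (6,1) in TLB -> HIT

Answer: MISS HIT HIT MISS HIT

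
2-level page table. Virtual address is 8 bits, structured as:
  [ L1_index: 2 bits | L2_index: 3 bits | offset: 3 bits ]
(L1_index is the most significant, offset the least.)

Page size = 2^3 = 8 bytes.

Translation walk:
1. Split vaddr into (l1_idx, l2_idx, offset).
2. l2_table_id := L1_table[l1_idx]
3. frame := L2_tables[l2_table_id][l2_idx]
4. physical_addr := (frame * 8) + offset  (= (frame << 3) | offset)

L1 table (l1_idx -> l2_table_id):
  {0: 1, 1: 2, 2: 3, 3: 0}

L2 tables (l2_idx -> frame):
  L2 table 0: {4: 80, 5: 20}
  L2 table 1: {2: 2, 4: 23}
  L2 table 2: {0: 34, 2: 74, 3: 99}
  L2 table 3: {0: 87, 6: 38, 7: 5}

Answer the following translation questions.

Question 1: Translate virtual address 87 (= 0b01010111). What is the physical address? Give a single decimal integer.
vaddr = 87 = 0b01010111
Split: l1_idx=1, l2_idx=2, offset=7
L1[1] = 2
L2[2][2] = 74
paddr = 74 * 8 + 7 = 599

Answer: 599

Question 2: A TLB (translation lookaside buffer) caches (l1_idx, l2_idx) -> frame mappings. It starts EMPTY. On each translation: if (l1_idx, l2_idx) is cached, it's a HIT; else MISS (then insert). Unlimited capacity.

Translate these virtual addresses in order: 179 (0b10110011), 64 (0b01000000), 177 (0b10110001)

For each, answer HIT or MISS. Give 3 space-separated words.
Answer: MISS MISS HIT

Derivation:
vaddr=179: (2,6) not in TLB -> MISS, insert
vaddr=64: (1,0) not in TLB -> MISS, insert
vaddr=177: (2,6) in TLB -> HIT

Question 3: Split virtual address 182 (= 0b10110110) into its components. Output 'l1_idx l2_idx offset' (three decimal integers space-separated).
Answer: 2 6 6

Derivation:
vaddr = 182 = 0b10110110
  top 2 bits -> l1_idx = 2
  next 3 bits -> l2_idx = 6
  bottom 3 bits -> offset = 6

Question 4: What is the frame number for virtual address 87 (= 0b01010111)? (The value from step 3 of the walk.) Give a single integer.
vaddr = 87: l1_idx=1, l2_idx=2
L1[1] = 2; L2[2][2] = 74

Answer: 74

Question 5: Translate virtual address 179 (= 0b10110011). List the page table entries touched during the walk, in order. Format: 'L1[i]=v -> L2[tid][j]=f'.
Answer: L1[2]=3 -> L2[3][6]=38

Derivation:
vaddr = 179 = 0b10110011
Split: l1_idx=2, l2_idx=6, offset=3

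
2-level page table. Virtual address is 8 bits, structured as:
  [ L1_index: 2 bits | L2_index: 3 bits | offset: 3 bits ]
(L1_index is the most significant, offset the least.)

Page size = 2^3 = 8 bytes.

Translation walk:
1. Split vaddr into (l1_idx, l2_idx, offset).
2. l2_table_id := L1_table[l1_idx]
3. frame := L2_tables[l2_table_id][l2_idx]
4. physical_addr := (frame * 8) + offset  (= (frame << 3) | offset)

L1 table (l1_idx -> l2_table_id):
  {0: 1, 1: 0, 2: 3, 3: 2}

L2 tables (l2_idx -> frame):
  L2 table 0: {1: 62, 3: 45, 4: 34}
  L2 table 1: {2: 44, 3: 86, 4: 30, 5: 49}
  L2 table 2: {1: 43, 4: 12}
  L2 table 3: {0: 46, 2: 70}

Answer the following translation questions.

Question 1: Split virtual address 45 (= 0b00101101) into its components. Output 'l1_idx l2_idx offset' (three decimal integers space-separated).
Answer: 0 5 5

Derivation:
vaddr = 45 = 0b00101101
  top 2 bits -> l1_idx = 0
  next 3 bits -> l2_idx = 5
  bottom 3 bits -> offset = 5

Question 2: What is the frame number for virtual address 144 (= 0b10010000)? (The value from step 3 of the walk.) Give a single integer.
vaddr = 144: l1_idx=2, l2_idx=2
L1[2] = 3; L2[3][2] = 70

Answer: 70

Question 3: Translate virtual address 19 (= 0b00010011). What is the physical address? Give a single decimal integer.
Answer: 355

Derivation:
vaddr = 19 = 0b00010011
Split: l1_idx=0, l2_idx=2, offset=3
L1[0] = 1
L2[1][2] = 44
paddr = 44 * 8 + 3 = 355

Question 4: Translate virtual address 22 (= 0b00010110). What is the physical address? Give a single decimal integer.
Answer: 358

Derivation:
vaddr = 22 = 0b00010110
Split: l1_idx=0, l2_idx=2, offset=6
L1[0] = 1
L2[1][2] = 44
paddr = 44 * 8 + 6 = 358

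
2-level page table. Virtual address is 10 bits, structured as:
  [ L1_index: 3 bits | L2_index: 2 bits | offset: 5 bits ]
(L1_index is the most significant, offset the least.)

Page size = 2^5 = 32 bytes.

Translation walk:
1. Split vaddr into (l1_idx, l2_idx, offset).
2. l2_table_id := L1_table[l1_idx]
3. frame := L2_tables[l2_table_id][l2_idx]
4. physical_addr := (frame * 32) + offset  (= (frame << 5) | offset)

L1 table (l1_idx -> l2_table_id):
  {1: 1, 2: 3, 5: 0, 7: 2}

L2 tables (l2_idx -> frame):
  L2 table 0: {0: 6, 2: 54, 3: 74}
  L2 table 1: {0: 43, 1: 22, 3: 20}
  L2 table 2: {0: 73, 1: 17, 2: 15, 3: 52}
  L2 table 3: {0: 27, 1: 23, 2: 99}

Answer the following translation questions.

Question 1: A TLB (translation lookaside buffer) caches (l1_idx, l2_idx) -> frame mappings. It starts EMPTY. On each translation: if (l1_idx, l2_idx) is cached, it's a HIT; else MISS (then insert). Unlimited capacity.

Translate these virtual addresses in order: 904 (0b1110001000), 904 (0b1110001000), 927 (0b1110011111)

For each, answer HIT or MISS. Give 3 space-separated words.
vaddr=904: (7,0) not in TLB -> MISS, insert
vaddr=904: (7,0) in TLB -> HIT
vaddr=927: (7,0) in TLB -> HIT

Answer: MISS HIT HIT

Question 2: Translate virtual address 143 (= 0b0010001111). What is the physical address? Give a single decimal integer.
Answer: 1391

Derivation:
vaddr = 143 = 0b0010001111
Split: l1_idx=1, l2_idx=0, offset=15
L1[1] = 1
L2[1][0] = 43
paddr = 43 * 32 + 15 = 1391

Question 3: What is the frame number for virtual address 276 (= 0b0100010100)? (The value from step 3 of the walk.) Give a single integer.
vaddr = 276: l1_idx=2, l2_idx=0
L1[2] = 3; L2[3][0] = 27

Answer: 27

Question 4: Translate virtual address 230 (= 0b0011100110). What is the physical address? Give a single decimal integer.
vaddr = 230 = 0b0011100110
Split: l1_idx=1, l2_idx=3, offset=6
L1[1] = 1
L2[1][3] = 20
paddr = 20 * 32 + 6 = 646

Answer: 646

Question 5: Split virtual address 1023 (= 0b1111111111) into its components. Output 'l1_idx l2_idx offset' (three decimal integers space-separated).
vaddr = 1023 = 0b1111111111
  top 3 bits -> l1_idx = 7
  next 2 bits -> l2_idx = 3
  bottom 5 bits -> offset = 31

Answer: 7 3 31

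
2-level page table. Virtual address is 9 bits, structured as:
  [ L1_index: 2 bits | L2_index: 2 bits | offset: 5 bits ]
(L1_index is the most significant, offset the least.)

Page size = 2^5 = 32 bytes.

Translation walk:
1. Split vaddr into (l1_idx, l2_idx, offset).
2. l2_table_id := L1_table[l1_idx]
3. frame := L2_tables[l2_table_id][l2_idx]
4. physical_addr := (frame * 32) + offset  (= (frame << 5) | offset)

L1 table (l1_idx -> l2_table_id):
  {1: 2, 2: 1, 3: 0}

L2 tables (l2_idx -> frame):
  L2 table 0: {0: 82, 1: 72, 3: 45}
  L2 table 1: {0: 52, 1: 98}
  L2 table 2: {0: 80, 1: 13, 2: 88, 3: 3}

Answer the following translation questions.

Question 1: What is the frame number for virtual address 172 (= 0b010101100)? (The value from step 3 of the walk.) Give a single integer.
vaddr = 172: l1_idx=1, l2_idx=1
L1[1] = 2; L2[2][1] = 13

Answer: 13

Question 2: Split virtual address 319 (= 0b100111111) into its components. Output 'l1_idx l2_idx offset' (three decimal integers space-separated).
Answer: 2 1 31

Derivation:
vaddr = 319 = 0b100111111
  top 2 bits -> l1_idx = 2
  next 2 bits -> l2_idx = 1
  bottom 5 bits -> offset = 31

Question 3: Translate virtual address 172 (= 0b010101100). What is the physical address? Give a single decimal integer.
vaddr = 172 = 0b010101100
Split: l1_idx=1, l2_idx=1, offset=12
L1[1] = 2
L2[2][1] = 13
paddr = 13 * 32 + 12 = 428

Answer: 428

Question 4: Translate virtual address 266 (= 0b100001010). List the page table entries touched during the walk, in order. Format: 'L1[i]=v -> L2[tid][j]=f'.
Answer: L1[2]=1 -> L2[1][0]=52

Derivation:
vaddr = 266 = 0b100001010
Split: l1_idx=2, l2_idx=0, offset=10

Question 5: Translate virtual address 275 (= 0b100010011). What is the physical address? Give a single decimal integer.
Answer: 1683

Derivation:
vaddr = 275 = 0b100010011
Split: l1_idx=2, l2_idx=0, offset=19
L1[2] = 1
L2[1][0] = 52
paddr = 52 * 32 + 19 = 1683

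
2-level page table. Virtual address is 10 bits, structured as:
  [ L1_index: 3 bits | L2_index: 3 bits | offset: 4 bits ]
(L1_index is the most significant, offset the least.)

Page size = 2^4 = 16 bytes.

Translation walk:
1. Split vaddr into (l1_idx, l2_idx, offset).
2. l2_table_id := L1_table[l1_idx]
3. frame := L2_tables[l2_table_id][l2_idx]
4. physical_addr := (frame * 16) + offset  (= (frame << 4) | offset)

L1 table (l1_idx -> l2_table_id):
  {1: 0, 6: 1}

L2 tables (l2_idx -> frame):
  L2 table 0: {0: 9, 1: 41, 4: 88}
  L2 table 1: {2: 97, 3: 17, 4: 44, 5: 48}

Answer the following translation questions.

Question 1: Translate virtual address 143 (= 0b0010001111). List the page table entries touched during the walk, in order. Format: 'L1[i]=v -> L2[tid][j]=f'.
vaddr = 143 = 0b0010001111
Split: l1_idx=1, l2_idx=0, offset=15

Answer: L1[1]=0 -> L2[0][0]=9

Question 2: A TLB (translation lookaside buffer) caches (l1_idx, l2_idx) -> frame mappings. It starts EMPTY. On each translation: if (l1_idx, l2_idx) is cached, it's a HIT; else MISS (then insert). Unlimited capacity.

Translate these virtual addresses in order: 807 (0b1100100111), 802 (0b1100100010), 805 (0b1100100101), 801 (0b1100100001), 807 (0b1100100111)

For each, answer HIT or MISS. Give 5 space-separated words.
Answer: MISS HIT HIT HIT HIT

Derivation:
vaddr=807: (6,2) not in TLB -> MISS, insert
vaddr=802: (6,2) in TLB -> HIT
vaddr=805: (6,2) in TLB -> HIT
vaddr=801: (6,2) in TLB -> HIT
vaddr=807: (6,2) in TLB -> HIT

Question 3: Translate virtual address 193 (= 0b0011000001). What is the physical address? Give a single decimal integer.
vaddr = 193 = 0b0011000001
Split: l1_idx=1, l2_idx=4, offset=1
L1[1] = 0
L2[0][4] = 88
paddr = 88 * 16 + 1 = 1409

Answer: 1409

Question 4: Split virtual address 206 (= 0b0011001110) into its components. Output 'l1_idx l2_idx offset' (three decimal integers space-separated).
vaddr = 206 = 0b0011001110
  top 3 bits -> l1_idx = 1
  next 3 bits -> l2_idx = 4
  bottom 4 bits -> offset = 14

Answer: 1 4 14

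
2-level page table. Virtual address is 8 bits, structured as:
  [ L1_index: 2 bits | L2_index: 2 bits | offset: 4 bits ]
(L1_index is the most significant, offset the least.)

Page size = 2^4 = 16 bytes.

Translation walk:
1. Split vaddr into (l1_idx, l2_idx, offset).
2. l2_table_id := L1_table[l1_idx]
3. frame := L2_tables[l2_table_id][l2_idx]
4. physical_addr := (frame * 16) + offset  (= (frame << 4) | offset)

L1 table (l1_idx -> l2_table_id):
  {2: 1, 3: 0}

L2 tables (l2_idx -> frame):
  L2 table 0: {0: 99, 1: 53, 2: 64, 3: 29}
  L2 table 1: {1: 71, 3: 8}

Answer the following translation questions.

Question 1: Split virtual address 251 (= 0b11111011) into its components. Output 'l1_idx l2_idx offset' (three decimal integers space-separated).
vaddr = 251 = 0b11111011
  top 2 bits -> l1_idx = 3
  next 2 bits -> l2_idx = 3
  bottom 4 bits -> offset = 11

Answer: 3 3 11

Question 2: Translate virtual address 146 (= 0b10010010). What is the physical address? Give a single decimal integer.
vaddr = 146 = 0b10010010
Split: l1_idx=2, l2_idx=1, offset=2
L1[2] = 1
L2[1][1] = 71
paddr = 71 * 16 + 2 = 1138

Answer: 1138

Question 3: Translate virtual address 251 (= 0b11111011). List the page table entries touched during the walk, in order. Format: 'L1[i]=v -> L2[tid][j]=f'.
vaddr = 251 = 0b11111011
Split: l1_idx=3, l2_idx=3, offset=11

Answer: L1[3]=0 -> L2[0][3]=29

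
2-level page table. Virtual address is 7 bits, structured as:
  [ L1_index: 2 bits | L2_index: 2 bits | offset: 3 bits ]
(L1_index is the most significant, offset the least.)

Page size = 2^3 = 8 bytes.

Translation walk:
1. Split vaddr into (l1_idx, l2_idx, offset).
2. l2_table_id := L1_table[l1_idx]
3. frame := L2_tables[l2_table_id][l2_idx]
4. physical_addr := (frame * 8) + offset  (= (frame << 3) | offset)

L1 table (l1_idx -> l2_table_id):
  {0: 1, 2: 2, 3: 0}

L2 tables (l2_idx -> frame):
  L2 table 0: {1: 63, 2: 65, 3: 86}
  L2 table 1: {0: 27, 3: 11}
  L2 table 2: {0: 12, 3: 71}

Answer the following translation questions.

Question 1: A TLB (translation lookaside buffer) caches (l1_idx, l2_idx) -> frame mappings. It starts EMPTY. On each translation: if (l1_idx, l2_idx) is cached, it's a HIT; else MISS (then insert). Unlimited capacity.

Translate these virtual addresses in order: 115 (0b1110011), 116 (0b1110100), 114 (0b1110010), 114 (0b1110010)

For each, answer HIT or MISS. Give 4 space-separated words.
vaddr=115: (3,2) not in TLB -> MISS, insert
vaddr=116: (3,2) in TLB -> HIT
vaddr=114: (3,2) in TLB -> HIT
vaddr=114: (3,2) in TLB -> HIT

Answer: MISS HIT HIT HIT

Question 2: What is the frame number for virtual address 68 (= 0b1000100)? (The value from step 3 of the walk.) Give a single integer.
Answer: 12

Derivation:
vaddr = 68: l1_idx=2, l2_idx=0
L1[2] = 2; L2[2][0] = 12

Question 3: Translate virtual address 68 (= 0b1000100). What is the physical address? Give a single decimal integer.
Answer: 100

Derivation:
vaddr = 68 = 0b1000100
Split: l1_idx=2, l2_idx=0, offset=4
L1[2] = 2
L2[2][0] = 12
paddr = 12 * 8 + 4 = 100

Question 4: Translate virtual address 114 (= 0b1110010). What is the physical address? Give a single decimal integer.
vaddr = 114 = 0b1110010
Split: l1_idx=3, l2_idx=2, offset=2
L1[3] = 0
L2[0][2] = 65
paddr = 65 * 8 + 2 = 522

Answer: 522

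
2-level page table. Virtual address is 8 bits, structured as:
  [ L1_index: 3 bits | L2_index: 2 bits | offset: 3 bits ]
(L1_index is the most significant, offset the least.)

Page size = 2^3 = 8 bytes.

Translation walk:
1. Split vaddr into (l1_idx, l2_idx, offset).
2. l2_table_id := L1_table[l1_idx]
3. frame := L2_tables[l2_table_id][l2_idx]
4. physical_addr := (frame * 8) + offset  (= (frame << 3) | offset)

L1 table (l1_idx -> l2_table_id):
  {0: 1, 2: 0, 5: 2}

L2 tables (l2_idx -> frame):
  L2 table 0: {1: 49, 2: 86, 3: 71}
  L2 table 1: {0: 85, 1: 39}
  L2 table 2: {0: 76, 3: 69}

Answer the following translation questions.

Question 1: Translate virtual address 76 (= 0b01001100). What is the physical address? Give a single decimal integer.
vaddr = 76 = 0b01001100
Split: l1_idx=2, l2_idx=1, offset=4
L1[2] = 0
L2[0][1] = 49
paddr = 49 * 8 + 4 = 396

Answer: 396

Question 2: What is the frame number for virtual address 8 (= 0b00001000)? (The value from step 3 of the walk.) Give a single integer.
Answer: 39

Derivation:
vaddr = 8: l1_idx=0, l2_idx=1
L1[0] = 1; L2[1][1] = 39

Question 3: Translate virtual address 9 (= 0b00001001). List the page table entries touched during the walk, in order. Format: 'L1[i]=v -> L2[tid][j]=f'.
vaddr = 9 = 0b00001001
Split: l1_idx=0, l2_idx=1, offset=1

Answer: L1[0]=1 -> L2[1][1]=39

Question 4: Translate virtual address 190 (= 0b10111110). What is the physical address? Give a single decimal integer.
Answer: 558

Derivation:
vaddr = 190 = 0b10111110
Split: l1_idx=5, l2_idx=3, offset=6
L1[5] = 2
L2[2][3] = 69
paddr = 69 * 8 + 6 = 558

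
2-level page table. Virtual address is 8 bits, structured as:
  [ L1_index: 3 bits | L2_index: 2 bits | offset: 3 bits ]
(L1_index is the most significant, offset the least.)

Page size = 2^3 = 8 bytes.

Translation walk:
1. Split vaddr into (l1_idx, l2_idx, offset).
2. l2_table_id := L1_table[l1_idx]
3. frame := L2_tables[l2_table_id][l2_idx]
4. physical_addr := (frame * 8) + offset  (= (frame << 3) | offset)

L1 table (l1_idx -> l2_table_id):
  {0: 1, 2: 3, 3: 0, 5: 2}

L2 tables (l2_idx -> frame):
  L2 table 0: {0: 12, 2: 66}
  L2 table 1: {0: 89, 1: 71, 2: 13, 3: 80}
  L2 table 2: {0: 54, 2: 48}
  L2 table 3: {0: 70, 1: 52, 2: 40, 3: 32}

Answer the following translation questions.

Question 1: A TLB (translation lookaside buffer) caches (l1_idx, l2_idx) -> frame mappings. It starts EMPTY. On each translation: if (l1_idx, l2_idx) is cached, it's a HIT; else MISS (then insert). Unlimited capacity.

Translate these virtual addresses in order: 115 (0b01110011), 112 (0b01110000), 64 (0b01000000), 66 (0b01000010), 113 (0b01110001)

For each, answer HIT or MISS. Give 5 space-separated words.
Answer: MISS HIT MISS HIT HIT

Derivation:
vaddr=115: (3,2) not in TLB -> MISS, insert
vaddr=112: (3,2) in TLB -> HIT
vaddr=64: (2,0) not in TLB -> MISS, insert
vaddr=66: (2,0) in TLB -> HIT
vaddr=113: (3,2) in TLB -> HIT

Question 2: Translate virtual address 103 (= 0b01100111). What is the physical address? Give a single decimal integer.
Answer: 103

Derivation:
vaddr = 103 = 0b01100111
Split: l1_idx=3, l2_idx=0, offset=7
L1[3] = 0
L2[0][0] = 12
paddr = 12 * 8 + 7 = 103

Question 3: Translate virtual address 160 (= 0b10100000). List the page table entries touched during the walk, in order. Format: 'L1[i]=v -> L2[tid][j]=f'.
vaddr = 160 = 0b10100000
Split: l1_idx=5, l2_idx=0, offset=0

Answer: L1[5]=2 -> L2[2][0]=54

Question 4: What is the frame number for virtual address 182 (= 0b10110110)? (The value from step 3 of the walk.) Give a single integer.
vaddr = 182: l1_idx=5, l2_idx=2
L1[5] = 2; L2[2][2] = 48

Answer: 48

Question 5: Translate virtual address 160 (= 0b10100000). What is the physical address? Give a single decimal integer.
vaddr = 160 = 0b10100000
Split: l1_idx=5, l2_idx=0, offset=0
L1[5] = 2
L2[2][0] = 54
paddr = 54 * 8 + 0 = 432

Answer: 432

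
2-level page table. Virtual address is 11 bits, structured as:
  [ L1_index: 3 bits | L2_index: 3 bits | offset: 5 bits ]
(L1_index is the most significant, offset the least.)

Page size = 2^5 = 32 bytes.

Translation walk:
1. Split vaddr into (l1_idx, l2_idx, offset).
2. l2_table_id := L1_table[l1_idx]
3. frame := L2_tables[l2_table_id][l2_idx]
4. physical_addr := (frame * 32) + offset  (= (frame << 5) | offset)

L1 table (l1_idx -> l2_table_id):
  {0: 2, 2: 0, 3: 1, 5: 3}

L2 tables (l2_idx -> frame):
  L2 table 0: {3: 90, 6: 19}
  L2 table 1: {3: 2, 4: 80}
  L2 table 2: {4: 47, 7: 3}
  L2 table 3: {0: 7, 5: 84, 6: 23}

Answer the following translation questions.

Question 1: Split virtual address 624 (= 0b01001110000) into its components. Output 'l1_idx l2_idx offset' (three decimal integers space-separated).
Answer: 2 3 16

Derivation:
vaddr = 624 = 0b01001110000
  top 3 bits -> l1_idx = 2
  next 3 bits -> l2_idx = 3
  bottom 5 bits -> offset = 16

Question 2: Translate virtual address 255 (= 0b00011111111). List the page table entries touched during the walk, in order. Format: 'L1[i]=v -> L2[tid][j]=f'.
Answer: L1[0]=2 -> L2[2][7]=3

Derivation:
vaddr = 255 = 0b00011111111
Split: l1_idx=0, l2_idx=7, offset=31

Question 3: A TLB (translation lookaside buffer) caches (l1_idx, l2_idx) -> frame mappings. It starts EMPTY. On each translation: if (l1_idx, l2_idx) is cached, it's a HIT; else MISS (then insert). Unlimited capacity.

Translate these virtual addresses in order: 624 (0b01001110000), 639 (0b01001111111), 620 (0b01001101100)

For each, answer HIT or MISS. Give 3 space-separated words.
vaddr=624: (2,3) not in TLB -> MISS, insert
vaddr=639: (2,3) in TLB -> HIT
vaddr=620: (2,3) in TLB -> HIT

Answer: MISS HIT HIT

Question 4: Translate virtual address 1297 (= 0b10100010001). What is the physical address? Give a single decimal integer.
vaddr = 1297 = 0b10100010001
Split: l1_idx=5, l2_idx=0, offset=17
L1[5] = 3
L2[3][0] = 7
paddr = 7 * 32 + 17 = 241

Answer: 241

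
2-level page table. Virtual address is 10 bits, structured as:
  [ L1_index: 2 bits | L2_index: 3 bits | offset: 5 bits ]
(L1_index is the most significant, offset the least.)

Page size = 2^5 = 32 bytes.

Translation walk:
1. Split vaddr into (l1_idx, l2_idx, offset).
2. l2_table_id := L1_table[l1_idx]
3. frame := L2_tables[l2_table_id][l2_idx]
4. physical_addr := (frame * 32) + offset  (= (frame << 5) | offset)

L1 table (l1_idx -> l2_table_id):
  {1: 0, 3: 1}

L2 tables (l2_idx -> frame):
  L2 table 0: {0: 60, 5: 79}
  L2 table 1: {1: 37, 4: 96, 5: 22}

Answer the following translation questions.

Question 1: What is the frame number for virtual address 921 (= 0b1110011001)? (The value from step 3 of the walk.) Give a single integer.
Answer: 96

Derivation:
vaddr = 921: l1_idx=3, l2_idx=4
L1[3] = 1; L2[1][4] = 96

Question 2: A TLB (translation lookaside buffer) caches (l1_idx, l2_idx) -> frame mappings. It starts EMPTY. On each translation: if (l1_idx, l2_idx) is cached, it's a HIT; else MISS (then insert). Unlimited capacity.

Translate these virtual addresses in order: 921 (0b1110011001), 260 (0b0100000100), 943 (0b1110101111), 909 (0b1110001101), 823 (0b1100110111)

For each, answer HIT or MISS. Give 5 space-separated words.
Answer: MISS MISS MISS HIT MISS

Derivation:
vaddr=921: (3,4) not in TLB -> MISS, insert
vaddr=260: (1,0) not in TLB -> MISS, insert
vaddr=943: (3,5) not in TLB -> MISS, insert
vaddr=909: (3,4) in TLB -> HIT
vaddr=823: (3,1) not in TLB -> MISS, insert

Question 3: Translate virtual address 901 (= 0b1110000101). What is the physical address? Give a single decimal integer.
vaddr = 901 = 0b1110000101
Split: l1_idx=3, l2_idx=4, offset=5
L1[3] = 1
L2[1][4] = 96
paddr = 96 * 32 + 5 = 3077

Answer: 3077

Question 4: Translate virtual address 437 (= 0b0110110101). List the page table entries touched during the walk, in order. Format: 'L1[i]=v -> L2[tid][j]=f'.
Answer: L1[1]=0 -> L2[0][5]=79

Derivation:
vaddr = 437 = 0b0110110101
Split: l1_idx=1, l2_idx=5, offset=21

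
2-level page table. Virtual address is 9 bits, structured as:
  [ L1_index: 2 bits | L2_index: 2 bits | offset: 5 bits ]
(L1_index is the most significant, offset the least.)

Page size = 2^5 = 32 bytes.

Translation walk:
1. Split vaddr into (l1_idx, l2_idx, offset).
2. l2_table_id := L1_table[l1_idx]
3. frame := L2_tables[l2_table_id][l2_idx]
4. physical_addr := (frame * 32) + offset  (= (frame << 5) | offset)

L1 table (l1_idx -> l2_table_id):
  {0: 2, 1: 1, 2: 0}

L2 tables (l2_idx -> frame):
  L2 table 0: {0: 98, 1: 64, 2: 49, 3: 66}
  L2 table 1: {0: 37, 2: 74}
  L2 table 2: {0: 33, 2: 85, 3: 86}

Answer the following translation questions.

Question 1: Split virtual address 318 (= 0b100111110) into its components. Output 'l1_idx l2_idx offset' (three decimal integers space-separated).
vaddr = 318 = 0b100111110
  top 2 bits -> l1_idx = 2
  next 2 bits -> l2_idx = 1
  bottom 5 bits -> offset = 30

Answer: 2 1 30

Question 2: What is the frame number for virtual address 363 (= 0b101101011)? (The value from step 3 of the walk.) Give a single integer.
vaddr = 363: l1_idx=2, l2_idx=3
L1[2] = 0; L2[0][3] = 66

Answer: 66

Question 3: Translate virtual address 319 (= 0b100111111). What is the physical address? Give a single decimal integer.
vaddr = 319 = 0b100111111
Split: l1_idx=2, l2_idx=1, offset=31
L1[2] = 0
L2[0][1] = 64
paddr = 64 * 32 + 31 = 2079

Answer: 2079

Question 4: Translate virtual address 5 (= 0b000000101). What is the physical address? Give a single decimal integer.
Answer: 1061

Derivation:
vaddr = 5 = 0b000000101
Split: l1_idx=0, l2_idx=0, offset=5
L1[0] = 2
L2[2][0] = 33
paddr = 33 * 32 + 5 = 1061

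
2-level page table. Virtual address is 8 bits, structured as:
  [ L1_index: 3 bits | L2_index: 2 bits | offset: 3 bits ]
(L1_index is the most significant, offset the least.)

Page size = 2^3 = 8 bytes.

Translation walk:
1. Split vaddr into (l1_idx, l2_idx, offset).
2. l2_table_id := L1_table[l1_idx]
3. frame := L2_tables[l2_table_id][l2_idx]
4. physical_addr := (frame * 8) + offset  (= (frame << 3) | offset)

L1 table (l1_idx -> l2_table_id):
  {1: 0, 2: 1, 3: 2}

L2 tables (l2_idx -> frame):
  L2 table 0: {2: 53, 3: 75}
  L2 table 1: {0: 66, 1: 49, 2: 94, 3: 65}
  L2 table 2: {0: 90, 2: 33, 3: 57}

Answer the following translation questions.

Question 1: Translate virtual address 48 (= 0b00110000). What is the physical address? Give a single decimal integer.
vaddr = 48 = 0b00110000
Split: l1_idx=1, l2_idx=2, offset=0
L1[1] = 0
L2[0][2] = 53
paddr = 53 * 8 + 0 = 424

Answer: 424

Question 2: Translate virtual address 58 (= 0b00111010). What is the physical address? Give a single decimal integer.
Answer: 602

Derivation:
vaddr = 58 = 0b00111010
Split: l1_idx=1, l2_idx=3, offset=2
L1[1] = 0
L2[0][3] = 75
paddr = 75 * 8 + 2 = 602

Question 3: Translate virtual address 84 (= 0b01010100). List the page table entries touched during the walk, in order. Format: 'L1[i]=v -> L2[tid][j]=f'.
Answer: L1[2]=1 -> L2[1][2]=94

Derivation:
vaddr = 84 = 0b01010100
Split: l1_idx=2, l2_idx=2, offset=4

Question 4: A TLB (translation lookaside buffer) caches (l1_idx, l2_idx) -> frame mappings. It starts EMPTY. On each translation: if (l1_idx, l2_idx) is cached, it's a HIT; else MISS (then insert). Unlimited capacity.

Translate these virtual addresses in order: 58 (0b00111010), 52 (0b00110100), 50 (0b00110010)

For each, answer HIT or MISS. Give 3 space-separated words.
vaddr=58: (1,3) not in TLB -> MISS, insert
vaddr=52: (1,2) not in TLB -> MISS, insert
vaddr=50: (1,2) in TLB -> HIT

Answer: MISS MISS HIT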